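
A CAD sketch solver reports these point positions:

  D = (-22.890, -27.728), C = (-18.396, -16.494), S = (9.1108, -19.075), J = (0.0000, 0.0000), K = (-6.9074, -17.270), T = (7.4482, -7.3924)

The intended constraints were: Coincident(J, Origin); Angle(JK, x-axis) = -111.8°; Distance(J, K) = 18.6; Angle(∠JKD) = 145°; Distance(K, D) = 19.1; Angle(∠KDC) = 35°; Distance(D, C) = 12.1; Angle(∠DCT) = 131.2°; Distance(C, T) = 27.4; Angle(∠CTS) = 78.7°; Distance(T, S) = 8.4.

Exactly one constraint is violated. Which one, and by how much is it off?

Distance(T, S) = 8.4 — off by 3.40.

J = (0.00, 0.00) ✓; JK at -111.8° ✓; |JK| = 18.60 ✓; ∠JKD = 145.0° ✓; |KD| = 19.10 ✓; ∠KDC = 35.00° ✓; |DC| = 12.10 ✓; ∠DCT = 131.2° ✓; |CT| = 27.40 ✓; ∠CTS = 78.70° ✓; |TS| = 11.80 ✗.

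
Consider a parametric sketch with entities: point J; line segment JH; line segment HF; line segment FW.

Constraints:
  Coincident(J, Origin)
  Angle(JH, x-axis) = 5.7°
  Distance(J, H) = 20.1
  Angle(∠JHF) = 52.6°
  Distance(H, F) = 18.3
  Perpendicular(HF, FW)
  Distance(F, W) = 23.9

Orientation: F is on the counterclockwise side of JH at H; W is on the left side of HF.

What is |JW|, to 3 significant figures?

10.0

∠JHF = 52.6°, so HF runs at 5.7° + (180° − 52.6°) = 133° from the x-axis; with |HF| = 18.3, F = H + 18.3·(cos 133°, sin 133°) = (7.50, 15.4). HF ⟂ FW; with |FW| = 23.9 on the left of HF, W = F + 23.9·(-0.730, -0.683) = (-9.95, -0.972). Then |JW| = |W − J| = 10.0.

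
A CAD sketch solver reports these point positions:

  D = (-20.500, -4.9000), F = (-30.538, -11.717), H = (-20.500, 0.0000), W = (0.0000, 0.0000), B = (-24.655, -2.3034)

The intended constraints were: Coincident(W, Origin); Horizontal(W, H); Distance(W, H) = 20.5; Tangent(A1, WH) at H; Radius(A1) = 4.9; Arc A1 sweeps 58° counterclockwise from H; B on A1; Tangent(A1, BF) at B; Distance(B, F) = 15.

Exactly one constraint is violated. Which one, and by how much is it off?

Distance(B, F) = 15 — off by 3.90.

W = (0.00, 0.00) ✓; W.y = 0.00, H.y = 0.00 ✓; |WH| = 20.50 ✓; ∠(DH, HW) = 90.00° ✓; |DH| = 4.900 ✓; bearing(D→B) − bearing(D→H) = 58.00° ✓; |DB| = 4.900 ✓; ∠(DB, BF) = 90.00° ✓; |BF| = 11.10 ✗.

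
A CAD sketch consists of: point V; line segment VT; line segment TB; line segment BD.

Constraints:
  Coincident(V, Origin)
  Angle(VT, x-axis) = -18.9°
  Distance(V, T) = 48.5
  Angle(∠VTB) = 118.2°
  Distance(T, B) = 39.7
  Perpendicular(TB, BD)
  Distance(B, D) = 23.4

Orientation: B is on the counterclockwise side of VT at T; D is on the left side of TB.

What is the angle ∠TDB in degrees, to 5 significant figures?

59.484°

V is at the origin; VT runs at -18.9° with length 48.5, so T = 48.5·(cos -18.9°, sin -18.9°) = (45.885, -15.710). ∠VTB = 118.2°, so TB runs at -18.9° + (180° − 118.2°) = 42.900° from the x-axis; with |TB| = 39.7, B = T + 39.7·(cos 42.900°, sin 42.900°) = (74.967, 11.315). The perpendicularity gives BD at right angles to TB; with |BD| = 23.4 on the left of TB, D = B + 23.4·(-0.68072, 0.73254) = (59.038, 28.456). Then cos ∠TDB = DT·DB / (|DT||DB|), giving 59.484°.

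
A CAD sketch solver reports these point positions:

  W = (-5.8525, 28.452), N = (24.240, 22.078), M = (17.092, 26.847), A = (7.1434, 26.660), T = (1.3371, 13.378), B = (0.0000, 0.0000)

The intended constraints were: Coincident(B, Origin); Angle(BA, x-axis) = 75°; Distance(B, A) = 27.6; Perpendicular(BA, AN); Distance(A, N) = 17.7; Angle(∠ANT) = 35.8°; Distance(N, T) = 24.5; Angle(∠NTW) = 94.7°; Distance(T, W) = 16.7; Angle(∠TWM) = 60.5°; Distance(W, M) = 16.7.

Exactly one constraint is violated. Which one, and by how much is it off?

Distance(W, M) = 16.7 — off by 6.30.

B = (0.00, 0.00) ✓; BA at 75.00° ✓; |BA| = 27.60 ✓; ∠(BA, AN) = 90.00° ✓; |AN| = 17.70 ✓; ∠ANT = 35.80° ✓; |NT| = 24.50 ✓; ∠NTW = 94.70° ✓; |TW| = 16.70 ✓; ∠TWM = 60.50° ✓; |WM| = 23.00 ✗.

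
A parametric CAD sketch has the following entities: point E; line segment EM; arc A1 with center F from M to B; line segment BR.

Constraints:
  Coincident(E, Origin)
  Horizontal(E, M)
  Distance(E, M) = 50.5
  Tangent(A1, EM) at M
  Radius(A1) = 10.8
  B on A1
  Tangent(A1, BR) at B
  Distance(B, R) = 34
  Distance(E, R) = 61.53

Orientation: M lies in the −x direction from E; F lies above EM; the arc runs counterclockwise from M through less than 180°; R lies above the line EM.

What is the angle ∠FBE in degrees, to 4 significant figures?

160.8°

Checks: |FM| = 10.80 ✓; |FB| = 10.80 ✓; ∠(FB, BR) = 90.00° ✓; |BR| = 34.00 ✓; |ER| = 61.53 ✓.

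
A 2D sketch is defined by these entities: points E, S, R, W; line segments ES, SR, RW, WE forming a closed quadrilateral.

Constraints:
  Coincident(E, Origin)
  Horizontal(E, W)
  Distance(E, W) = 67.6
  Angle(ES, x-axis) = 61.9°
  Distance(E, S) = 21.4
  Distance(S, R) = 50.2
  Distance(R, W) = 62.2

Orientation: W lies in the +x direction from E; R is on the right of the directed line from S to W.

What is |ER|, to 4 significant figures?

34.10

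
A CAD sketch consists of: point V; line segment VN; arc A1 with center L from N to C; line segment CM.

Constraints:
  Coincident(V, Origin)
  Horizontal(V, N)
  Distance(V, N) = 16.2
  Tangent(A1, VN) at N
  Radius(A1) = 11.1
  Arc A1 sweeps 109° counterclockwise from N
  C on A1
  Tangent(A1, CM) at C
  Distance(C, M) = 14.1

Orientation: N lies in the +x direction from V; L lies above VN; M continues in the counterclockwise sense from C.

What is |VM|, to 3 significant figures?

35.7

V is at the origin; V and N share the same y with |VN| = 16.2 and N on the +x side, so N = (16.2, 0.00). Since A1 is tangent to VN there, LN ⟂ VN, so L = N + (0, 11.1) = (16.2, 11.1). On A1, N sits at bearing -90° from L; a 109° counterclockwise sweep puts C at bearing 19°, so C = L + 11.1·(cos 19°, sin 19°) = (26.7, 14.7). Tangency of A1 to CM means the radius LC is perpendicular to CM, so CM runs along (−sin 19°, cos 19°); with |CM| = 14.1, M = (22.1, 28.0). Then |VM| = |M − V| = 35.7.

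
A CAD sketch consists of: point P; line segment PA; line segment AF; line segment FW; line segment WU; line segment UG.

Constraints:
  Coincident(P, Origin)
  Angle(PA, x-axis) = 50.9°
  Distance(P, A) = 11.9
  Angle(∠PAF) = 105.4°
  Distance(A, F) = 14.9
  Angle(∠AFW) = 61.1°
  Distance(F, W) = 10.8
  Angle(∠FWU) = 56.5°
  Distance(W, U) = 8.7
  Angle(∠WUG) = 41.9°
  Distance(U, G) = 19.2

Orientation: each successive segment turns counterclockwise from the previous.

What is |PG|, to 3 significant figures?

27.0

P is at the origin; PA runs at 50.9° with length 11.9, so A = (7.51, 9.23). ∠PAF = 105.4° gives AF at 126° from the x-axis; with |AF| = 14.9, F = (-1.15, 21.4). ∠AFW = 61.1° gives FW at -116° from the x-axis; with |FW| = 10.8, W = (-5.81, 11.6). ∠FWU = 56.5° gives WU at 7.90° from the x-axis; with |WU| = 8.7, U = (2.80, 12.8). ∠WUG = 41.9° gives UG at 146° from the x-axis; with |UG| = 19.2, G = (-13.1, 23.6). Then |PG| = |G − P| = 27.0.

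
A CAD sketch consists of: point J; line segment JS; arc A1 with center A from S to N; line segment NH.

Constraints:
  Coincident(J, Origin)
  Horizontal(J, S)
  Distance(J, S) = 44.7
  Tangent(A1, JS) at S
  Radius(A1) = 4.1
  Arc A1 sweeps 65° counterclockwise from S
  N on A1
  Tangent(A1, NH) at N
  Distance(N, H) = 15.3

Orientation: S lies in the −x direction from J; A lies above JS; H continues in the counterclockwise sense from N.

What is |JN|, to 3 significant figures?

41.1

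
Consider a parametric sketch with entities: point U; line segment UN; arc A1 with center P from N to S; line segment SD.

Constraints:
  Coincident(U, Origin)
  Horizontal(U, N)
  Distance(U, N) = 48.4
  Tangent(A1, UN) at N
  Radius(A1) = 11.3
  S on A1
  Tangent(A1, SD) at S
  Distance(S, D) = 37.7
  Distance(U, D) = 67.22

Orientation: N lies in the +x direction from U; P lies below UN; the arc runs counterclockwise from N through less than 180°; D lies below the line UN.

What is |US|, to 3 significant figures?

39.6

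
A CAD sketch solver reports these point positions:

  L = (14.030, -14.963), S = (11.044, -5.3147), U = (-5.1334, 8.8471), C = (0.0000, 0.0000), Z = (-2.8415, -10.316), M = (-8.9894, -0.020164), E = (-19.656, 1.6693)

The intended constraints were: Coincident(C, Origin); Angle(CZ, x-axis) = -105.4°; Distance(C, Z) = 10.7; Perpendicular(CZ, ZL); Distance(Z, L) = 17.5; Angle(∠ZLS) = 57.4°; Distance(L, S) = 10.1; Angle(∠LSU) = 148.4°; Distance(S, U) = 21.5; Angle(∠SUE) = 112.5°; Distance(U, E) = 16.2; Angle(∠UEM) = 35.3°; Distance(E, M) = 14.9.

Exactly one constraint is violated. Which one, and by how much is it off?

Distance(E, M) = 14.9 — off by 4.10.

C = (0.00, 0.00) ✓; CZ at -105.4° ✓; |CZ| = 10.70 ✓; ∠(CZ, ZL) = 90.00° ✓; |ZL| = 17.50 ✓; ∠ZLS = 57.40° ✓; |LS| = 10.10 ✓; ∠LSU = 148.4° ✓; |SU| = 21.50 ✓; ∠SUE = 112.5° ✓; |UE| = 16.20 ✓; ∠UEM = 35.30° ✓; |EM| = 10.80 ✗.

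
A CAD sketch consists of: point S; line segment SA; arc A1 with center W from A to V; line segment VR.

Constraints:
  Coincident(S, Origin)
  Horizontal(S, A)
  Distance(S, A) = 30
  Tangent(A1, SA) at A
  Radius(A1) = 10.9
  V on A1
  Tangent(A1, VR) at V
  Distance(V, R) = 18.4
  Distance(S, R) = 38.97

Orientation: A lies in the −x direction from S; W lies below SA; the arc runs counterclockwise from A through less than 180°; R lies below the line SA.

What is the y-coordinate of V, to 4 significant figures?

-19.10

S is at the origin; S and A share the same y with |SA| = 30.0 and A on the −x side, so A = (-30.00, 0.000). Since A1 is tangent to SA there, WA ⟂ SA, so W = A + (0, -10.9) = (-30.00, -10.90). Since WV ⟂ VR (tangency), |WR| = √(10.9² + 18.4²) = 21.39 regardless of where V sits on A1. So R lies on both circle(S, 38.97) and circle(W, 21.39); the below-SA intersection is R = (-23.33, -31.22). V is the foot of the tangent from R: V = (-37.18, -19.10).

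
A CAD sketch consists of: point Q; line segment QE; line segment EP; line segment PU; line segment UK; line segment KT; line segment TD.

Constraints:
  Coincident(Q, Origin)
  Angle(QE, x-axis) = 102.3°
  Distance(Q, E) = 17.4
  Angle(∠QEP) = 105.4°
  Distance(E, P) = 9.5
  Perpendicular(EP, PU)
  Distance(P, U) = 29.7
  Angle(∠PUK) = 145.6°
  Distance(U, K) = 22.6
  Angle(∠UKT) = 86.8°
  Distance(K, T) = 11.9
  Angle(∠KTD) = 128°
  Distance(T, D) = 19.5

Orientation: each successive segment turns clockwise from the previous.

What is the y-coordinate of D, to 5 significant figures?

-8.0778

Q is at the origin; QE runs at 102.3° with length 17.4, so E = (-3.7067, 17.001). ∠QEP = 105.4° gives EP at 27.700° from the x-axis; with |EP| = 9.5, P = (4.7045, 21.417). EP ⟂ PU, so PU runs at -62.300°; with |PU| = 29.7, U = (18.510, -4.8796). ∠PUK = 145.6° gives UK at -96.700° from the x-axis; with |UK| = 22.6, K = (15.874, -27.325). ∠UKT = 86.8° gives KT at 170.10° from the x-axis; with |KT| = 11.9, T = (4.1508, -25.279). ∠KTD = 128.0° gives TD at 118.10° from the x-axis; with |TD| = 19.5, D = (-5.0340, -8.0778). So D.y = -8.0778.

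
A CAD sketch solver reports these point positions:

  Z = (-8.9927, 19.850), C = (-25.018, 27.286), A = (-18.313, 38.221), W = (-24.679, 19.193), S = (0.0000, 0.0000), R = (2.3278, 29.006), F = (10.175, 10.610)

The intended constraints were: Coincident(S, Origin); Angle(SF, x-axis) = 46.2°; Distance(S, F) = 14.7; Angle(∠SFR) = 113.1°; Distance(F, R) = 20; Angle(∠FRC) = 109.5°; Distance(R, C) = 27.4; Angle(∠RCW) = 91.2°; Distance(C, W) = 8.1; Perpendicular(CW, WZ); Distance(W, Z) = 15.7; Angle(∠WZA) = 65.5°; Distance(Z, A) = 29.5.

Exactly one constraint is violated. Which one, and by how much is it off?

Distance(Z, A) = 29.5 — off by 8.90.

S = (0.00, 0.00) ✓; SF at 46.20° ✓; |SF| = 14.70 ✓; ∠SFR = 113.1° ✓; |FR| = 20.00 ✓; ∠FRC = 109.5° ✓; |RC| = 27.40 ✓; ∠RCW = 91.20° ✓; |CW| = 8.100 ✓; ∠(CW, WZ) = 90.00° ✓; |WZ| = 15.70 ✓; ∠WZA = 65.50° ✓; |ZA| = 20.60 ✗.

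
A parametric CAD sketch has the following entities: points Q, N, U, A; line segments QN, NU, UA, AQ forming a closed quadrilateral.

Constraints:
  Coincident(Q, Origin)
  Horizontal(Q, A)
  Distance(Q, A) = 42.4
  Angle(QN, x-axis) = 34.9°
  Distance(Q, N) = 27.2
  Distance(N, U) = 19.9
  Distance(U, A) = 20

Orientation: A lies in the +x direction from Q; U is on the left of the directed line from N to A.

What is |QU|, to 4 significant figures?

46.25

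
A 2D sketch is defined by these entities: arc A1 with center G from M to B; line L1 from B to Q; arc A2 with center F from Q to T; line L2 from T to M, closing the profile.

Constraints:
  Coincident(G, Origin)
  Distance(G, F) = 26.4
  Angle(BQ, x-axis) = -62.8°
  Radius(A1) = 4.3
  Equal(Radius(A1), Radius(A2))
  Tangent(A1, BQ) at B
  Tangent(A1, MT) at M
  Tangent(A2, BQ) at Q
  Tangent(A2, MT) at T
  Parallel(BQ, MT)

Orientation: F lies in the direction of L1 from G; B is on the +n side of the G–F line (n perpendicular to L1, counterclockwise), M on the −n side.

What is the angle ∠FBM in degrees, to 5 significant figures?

80.749°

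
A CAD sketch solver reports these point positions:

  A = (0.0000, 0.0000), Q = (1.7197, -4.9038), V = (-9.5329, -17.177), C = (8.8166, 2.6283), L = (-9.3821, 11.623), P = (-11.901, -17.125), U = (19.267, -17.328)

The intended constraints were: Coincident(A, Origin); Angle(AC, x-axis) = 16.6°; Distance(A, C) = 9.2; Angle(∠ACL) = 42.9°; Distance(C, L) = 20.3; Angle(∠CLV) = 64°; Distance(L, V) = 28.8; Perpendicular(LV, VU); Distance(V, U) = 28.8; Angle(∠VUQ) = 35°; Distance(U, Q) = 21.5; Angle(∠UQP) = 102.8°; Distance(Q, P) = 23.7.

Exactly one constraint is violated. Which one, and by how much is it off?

Distance(Q, P) = 23.7 — off by 5.40.

A = (0.00, 0.00) ✓; AC at 16.60° ✓; |AC| = 9.200 ✓; ∠ACL = 42.90° ✓; |CL| = 20.30 ✓; ∠CLV = 64.00° ✓; |LV| = 28.80 ✓; ∠(LV, VU) = 90.00° ✓; |VU| = 28.80 ✓; ∠VUQ = 35.00° ✓; |UQ| = 21.50 ✓; ∠UQP = 102.8° ✓; |QP| = 18.30 ✗.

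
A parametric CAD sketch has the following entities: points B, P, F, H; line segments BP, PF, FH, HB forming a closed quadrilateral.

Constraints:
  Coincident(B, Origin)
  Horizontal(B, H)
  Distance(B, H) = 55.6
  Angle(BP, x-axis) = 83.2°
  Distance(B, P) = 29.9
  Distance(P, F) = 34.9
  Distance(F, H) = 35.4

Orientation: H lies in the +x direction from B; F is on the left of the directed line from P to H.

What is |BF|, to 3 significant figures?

49.3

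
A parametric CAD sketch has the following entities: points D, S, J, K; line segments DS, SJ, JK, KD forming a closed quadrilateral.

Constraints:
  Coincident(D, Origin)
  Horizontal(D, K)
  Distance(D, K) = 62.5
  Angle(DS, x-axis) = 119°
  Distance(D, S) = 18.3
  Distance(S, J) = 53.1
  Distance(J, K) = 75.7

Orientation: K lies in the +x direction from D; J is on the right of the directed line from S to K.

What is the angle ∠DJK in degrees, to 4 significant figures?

55.25°

D is at the origin; D and K share the same y with |DK| = 62.5 and K in +x, so K = (62.5, 0). DS runs at 119.0° with |DS| = 18.3, so S = (-8.872, 16.01). J is determined by |SJ| = 53.1 and |JK| = 75.7 together: it lies at the intersection of circle(S, 53.1) and circle(K, 75.7). With |SK| = 73.14, the foot of the radical line on SK is 16.67 from S and the perpendicular offset is √(53.1² − 16.67²) = 50.41. Taking the right-of-SK solution: J = (-3.634, -36.84).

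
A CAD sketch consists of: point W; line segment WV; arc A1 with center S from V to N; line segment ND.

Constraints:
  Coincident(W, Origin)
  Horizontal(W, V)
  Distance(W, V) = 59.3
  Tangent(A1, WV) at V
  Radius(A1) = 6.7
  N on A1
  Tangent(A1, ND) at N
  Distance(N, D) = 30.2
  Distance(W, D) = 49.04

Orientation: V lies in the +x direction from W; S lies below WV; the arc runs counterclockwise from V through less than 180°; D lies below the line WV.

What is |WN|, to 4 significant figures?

53.54

Checks: |WV| = 59.30 ✓; |SN| = 6.700 ✓; ∠(SN, ND) = 90.00° ✓; |ND| = 30.20 ✓; |WD| = 49.04 ✓.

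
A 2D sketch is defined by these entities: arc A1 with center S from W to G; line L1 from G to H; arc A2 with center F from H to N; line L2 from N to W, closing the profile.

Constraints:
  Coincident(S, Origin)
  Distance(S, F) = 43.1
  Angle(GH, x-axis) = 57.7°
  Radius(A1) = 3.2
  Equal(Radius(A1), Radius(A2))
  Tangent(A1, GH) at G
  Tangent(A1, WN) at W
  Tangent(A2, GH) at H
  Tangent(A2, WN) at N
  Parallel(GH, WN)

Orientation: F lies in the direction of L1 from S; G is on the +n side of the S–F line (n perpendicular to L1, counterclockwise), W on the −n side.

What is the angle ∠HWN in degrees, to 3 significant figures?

8.45°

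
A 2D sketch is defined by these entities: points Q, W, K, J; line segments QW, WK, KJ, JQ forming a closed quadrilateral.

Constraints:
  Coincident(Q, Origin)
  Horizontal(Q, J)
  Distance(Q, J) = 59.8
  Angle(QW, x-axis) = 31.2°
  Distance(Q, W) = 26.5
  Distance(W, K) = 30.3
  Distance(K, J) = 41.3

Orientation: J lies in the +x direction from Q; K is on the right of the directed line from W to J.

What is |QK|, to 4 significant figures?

27.51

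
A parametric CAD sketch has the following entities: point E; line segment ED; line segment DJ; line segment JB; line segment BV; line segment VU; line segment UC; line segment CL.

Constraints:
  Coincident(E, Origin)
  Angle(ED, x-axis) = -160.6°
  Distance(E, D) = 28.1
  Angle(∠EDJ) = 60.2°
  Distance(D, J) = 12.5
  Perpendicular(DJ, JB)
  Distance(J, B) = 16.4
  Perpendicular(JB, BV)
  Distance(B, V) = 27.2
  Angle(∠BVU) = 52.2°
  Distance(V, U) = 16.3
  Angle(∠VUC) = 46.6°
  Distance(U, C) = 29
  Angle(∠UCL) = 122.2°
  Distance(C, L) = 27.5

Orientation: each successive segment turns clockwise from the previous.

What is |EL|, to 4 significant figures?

43.50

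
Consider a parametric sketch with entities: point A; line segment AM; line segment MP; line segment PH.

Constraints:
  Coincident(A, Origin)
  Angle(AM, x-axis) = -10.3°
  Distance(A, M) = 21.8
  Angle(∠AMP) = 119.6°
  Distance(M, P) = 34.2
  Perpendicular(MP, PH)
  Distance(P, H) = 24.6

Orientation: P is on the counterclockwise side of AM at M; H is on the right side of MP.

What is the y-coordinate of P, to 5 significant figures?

22.339

A is at the origin; AM runs at -10.3° with length 21.8, so M = 21.8·(cos -10.3°, sin -10.3°) = (21.449, -3.8979). ∠AMP = 119.6°, so MP runs at -10.3° + (180° − 119.6°) = 50.100° from the x-axis; with |MP| = 34.2, P = M + 34.2·(cos 50.100°, sin 50.100°) = (43.386, 22.339). So P.y = 22.339.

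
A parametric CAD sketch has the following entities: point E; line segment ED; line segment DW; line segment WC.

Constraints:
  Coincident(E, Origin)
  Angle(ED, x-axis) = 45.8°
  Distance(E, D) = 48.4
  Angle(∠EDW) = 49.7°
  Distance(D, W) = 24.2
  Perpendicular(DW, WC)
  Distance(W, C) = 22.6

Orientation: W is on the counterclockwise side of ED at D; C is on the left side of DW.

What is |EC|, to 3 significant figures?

16.0

∠EDW = 49.7°, so DW runs at 45.8° + (180° − 49.7°) = 176° from the x-axis; with |DW| = 24.2, W = D + 24.2·(cos 176°, sin 176°) = (9.60, 36.3). DW is perpendicular to WC; with |WC| = 22.6 on the left of DW, C = W + 22.6·(-0.0680, -0.998) = (8.06, 13.8). Then |EC| = |C − E| = 16.0.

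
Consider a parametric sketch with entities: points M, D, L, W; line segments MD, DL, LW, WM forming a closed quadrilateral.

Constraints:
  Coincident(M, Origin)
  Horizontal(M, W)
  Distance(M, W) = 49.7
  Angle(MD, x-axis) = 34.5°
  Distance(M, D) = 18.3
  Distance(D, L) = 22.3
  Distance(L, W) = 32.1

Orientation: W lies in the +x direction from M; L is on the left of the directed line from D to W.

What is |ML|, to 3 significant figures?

40.4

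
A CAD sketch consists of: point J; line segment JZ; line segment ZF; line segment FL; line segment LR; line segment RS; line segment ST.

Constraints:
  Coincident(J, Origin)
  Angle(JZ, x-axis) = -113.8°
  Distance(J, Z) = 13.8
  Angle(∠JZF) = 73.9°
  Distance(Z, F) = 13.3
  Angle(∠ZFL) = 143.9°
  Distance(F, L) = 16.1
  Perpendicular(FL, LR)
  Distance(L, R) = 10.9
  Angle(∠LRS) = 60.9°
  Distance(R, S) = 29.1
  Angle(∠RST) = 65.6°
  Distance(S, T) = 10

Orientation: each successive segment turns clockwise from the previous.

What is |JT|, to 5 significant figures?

25.536

J is at the origin; JZ runs at -113.8° with length 13.8, so Z = (-5.5689, -12.626). ∠JZF = 73.9° gives ZF at 140.10° from the x-axis; with |ZF| = 13.3, F = (-15.772, -4.0952). ∠ZFL = 143.9° gives FL at 104.00° from the x-axis; with |FL| = 16.1, L = (-19.667, 11.527). The perpendicularity gives LR at right angles to FL, so LR runs at 14.000°; with |LR| = 10.9, R = (-9.0909, 14.164). ∠LRS = 60.9° gives RS at -105.10° from the x-axis; with |RS| = 29.1, S = (-16.672, -13.932). ∠RST = 65.6° gives ST at 140.50° from the x-axis; with |ST| = 10.0, T = (-24.388, -7.5709). Then |JT| = |T − J| = 25.536.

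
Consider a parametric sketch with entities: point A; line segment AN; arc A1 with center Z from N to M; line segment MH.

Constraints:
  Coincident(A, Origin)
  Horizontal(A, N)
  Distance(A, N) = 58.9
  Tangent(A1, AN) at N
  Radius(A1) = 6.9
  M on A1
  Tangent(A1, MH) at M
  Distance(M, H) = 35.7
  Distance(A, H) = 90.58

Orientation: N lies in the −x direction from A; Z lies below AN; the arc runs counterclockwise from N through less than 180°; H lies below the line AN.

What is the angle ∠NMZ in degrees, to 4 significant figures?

61.84°

A is at the origin; AN is horizontal with |AN| = 58.9 and N on the −x side, so N = (-58.90, 0.000). A1 meets AN tangentially, so ZN is at right angles to AN, so Z = N + (0, -6.9) = (-58.90, -6.900). Since ZM ⟂ MH (tangency), |ZH| = √(6.9² + 35.7²) = 36.36 regardless of where M sits on A1. So H lies on both circle(A, 90.58) and circle(Z, 36.36); the below-AN intersection is H = (-84.44, -32.78). M is the foot of the tangent from H: M = (-64.64, -3.073).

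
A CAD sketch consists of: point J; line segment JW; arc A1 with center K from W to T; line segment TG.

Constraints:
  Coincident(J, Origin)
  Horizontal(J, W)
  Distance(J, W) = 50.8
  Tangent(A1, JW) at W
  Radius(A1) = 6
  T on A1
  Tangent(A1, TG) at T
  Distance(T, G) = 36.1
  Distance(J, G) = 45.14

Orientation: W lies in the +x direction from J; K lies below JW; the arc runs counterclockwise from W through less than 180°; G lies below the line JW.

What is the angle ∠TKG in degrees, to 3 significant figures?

80.6°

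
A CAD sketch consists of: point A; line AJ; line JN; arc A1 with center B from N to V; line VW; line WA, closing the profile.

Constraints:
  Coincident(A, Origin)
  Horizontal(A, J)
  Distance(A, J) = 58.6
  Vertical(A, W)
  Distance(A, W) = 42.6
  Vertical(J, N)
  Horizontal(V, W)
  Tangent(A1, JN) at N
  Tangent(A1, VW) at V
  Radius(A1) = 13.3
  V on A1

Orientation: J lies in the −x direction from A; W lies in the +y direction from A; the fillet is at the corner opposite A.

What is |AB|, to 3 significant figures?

53.9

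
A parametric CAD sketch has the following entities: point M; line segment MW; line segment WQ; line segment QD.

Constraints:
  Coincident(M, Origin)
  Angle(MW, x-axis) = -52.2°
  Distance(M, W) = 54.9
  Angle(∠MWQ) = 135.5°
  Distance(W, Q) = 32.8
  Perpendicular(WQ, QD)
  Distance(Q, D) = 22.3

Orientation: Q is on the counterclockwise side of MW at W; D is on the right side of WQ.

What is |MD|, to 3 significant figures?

94.2

M is at the origin; MW runs at -52.2° with length 54.9, so W = 54.9·(cos -52.2°, sin -52.2°) = (33.6, -43.4). ∠MWQ = 135.5°, so WQ runs at -52.2° + (180° − 135.5°) = -7.70° from the x-axis; with |WQ| = 32.8, Q = W + 32.8·(cos -7.70°, sin -7.70°) = (66.2, -47.8). WQ is perpendicular to QD; with |QD| = 22.3 on the right of WQ, D = Q + 22.3·(-0.134, -0.991) = (63.2, -69.9). Then |MD| = |D − M| = 94.2.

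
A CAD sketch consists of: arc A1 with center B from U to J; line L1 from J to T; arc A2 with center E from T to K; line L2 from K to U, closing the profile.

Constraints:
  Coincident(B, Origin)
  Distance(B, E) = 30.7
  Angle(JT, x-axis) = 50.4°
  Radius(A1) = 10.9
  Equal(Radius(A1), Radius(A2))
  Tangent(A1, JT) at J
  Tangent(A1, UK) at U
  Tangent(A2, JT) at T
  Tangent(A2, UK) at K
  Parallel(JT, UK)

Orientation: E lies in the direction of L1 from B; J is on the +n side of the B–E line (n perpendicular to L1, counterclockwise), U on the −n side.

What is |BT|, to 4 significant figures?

32.58

The slot axis is L1's direction at 50.4°, so u = (cos 50.4°, sin 50.4°) = (0.6374, 0.7705) and n = (−sin 50.4°, cos 50.4°) = (-0.7705, 0.6374). B is at the origin and E lies 30.7 along u from B, so E = 30.7·u = (19.57, 23.65). Tangency of A1 to both parallel lines with radius 10.9 puts J and U at B ± 10.9·n: J = (-8.399, 6.948), U = (8.399, -6.948). Equal radii place T and K the same way about E: T = E + 10.9·n = (11.17, 30.60), K = E − 10.9·n = (27.97, 16.71). Then |BT| = |T − B| = 32.58.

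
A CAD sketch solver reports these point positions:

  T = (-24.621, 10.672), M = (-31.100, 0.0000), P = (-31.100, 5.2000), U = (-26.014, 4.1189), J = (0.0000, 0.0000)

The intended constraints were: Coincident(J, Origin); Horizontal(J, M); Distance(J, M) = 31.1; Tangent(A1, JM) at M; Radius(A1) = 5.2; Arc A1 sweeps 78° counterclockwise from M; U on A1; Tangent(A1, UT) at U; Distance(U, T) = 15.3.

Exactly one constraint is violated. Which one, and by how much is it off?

Distance(U, T) = 15.3 — off by 8.60.

J = (0.00, 0.00) ✓; J.y = 0.00, M.y = 0.00 ✓; |JM| = 31.10 ✓; ∠(PM, MJ) = 90.00° ✓; |PM| = 5.200 ✓; bearing(P→U) − bearing(P→M) = 78.00° ✓; |PU| = 5.200 ✓; ∠(PU, UT) = 90.00° ✓; |UT| = 6.700 ✗.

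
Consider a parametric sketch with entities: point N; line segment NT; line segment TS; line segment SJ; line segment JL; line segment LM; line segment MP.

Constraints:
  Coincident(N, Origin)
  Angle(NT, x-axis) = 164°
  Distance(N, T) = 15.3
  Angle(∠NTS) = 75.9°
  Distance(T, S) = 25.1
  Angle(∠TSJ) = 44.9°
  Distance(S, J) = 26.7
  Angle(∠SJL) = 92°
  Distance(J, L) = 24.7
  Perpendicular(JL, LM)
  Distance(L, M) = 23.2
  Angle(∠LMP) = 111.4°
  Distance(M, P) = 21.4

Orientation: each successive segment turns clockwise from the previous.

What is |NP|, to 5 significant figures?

29.764

N is at the origin; NT runs at 164.0° with length 15.3, so T = (-14.707, 4.2173). ∠NTS = 75.9° gives TS at 59.900° from the x-axis; with |TS| = 25.1, S = (-2.1194, 25.933). ∠TSJ = 44.9° gives SJ at -75.200° from the x-axis; with |SJ| = 26.7, J = (4.7010, 0.11837). ∠SJL = 92.0° gives JL at -163.20° from the x-axis; with |JL| = 24.7, L = (-18.945, -7.0207). JL is perpendicular to LM, so LM runs at 106.80°; with |LM| = 23.2, M = (-25.650, 15.189). ∠LMP = 111.4° gives MP at 38.200° from the x-axis; with |MP| = 21.4, P = (-8.8330, 28.423). Then |NP| = |P − N| = 29.764.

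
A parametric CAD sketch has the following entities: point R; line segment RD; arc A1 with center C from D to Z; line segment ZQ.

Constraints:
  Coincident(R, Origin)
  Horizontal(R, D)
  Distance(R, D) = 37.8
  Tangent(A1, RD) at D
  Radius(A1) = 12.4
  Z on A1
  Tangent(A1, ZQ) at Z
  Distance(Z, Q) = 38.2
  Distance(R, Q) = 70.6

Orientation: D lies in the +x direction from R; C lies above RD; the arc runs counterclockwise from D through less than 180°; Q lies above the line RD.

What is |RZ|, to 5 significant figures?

51.812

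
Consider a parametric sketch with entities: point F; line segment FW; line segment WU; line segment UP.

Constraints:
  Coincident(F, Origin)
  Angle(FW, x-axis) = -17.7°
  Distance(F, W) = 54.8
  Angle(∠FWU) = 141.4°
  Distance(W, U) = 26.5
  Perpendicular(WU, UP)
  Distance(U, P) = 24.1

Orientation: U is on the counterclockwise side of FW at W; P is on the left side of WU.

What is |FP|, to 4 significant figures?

70.06

F is at the origin; FW runs at -17.7° with length 54.8, so W = 54.8·(cos -17.7°, sin -17.7°) = (52.21, -16.66). ∠FWU = 141.4°, so WU runs at -17.7° + (180° − 141.4°) = 20.90° from the x-axis; with |WU| = 26.5, U = W + 26.5·(cos 20.90°, sin 20.90°) = (76.96, -7.207). WU is perpendicular to UP; with |UP| = 24.1 on the left of WU, P = U + 24.1·(-0.3567, 0.9342) = (68.36, 15.31). Then |FP| = |P − F| = 70.06.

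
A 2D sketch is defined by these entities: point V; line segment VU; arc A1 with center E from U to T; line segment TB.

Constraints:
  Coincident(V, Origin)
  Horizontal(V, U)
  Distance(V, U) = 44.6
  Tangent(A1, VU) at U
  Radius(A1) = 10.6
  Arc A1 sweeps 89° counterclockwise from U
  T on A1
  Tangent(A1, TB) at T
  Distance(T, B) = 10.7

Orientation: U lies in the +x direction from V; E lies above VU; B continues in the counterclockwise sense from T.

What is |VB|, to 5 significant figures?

59.273

V is at the origin; V and U share the same y with |VU| = 44.6 and U on the +x side, so U = (44.600, 0.0000). A1 meets VU tangentially, so EU is at right angles to VU, so E = U + (0, 10.6) = (44.600, 10.600). On A1, U sits at bearing -90° from E; an 89° counterclockwise sweep puts T at bearing -1°, so T = E + 10.6·(cos -1°, sin -1°) = (55.198, 10.415). Since A1 is tangent to TB there, ET ⟂ TB, so TB runs along (−sin -1°, cos -1°); with |TB| = 10.7, B = (55.385, 21.113). Then |VB| = |B − V| = 59.273.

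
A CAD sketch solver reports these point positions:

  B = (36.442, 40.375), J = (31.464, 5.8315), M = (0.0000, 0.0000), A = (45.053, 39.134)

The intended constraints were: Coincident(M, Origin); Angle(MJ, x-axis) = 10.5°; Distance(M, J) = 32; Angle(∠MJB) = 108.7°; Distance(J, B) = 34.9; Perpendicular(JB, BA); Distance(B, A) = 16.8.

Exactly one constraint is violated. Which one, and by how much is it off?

Distance(B, A) = 16.8 — off by 8.10.

M = (0.00, 0.00) ✓; MJ at 10.50° ✓; |MJ| = 32.00 ✓; ∠MJB = 108.7° ✓; |JB| = 34.90 ✓; ∠(JB, BA) = 90.00° ✓; |BA| = 8.700 ✗.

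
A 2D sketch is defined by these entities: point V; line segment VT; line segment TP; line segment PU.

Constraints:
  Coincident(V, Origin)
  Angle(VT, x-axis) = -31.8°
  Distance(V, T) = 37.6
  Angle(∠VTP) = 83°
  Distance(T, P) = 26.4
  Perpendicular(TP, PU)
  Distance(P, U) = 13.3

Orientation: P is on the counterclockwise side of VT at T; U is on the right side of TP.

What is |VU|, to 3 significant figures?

55.1

∠VTP = 83.0°, so TP runs at -31.8° + (180° − 83.0°) = 65.2° from the x-axis; with |TP| = 26.4, P = T + 26.4·(cos 65.2°, sin 65.2°) = (43.0, 4.15). TP ⟂ PU; with |PU| = 13.3 on the right of TP, U = P + 13.3·(0.908, -0.419) = (55.1, -1.43). Then |VU| = |U − V| = 55.1.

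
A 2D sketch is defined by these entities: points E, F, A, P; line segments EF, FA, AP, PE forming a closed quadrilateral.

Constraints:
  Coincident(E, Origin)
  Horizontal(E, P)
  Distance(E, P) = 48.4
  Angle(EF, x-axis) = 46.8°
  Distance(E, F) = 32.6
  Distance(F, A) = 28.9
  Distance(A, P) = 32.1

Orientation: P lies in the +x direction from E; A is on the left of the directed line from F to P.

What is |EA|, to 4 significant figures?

59.40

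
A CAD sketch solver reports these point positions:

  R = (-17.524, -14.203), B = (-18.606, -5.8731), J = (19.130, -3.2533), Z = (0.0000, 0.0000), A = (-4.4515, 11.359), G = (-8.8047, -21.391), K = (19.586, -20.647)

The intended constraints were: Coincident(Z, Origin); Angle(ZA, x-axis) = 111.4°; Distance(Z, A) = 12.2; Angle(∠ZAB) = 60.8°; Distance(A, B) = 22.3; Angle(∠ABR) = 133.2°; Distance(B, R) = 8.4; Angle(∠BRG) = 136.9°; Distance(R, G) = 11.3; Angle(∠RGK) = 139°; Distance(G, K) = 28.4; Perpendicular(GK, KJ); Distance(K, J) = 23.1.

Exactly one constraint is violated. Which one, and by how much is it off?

Distance(K, J) = 23.1 — off by 5.70.

Z = (0.00, 0.00) ✓; ZA at 111.4° ✓; |ZA| = 12.20 ✓; ∠ZAB = 60.80° ✓; |AB| = 22.30 ✓; ∠ABR = 133.2° ✓; |BR| = 8.400 ✓; ∠BRG = 136.9° ✓; |RG| = 11.30 ✓; ∠RGK = 139.0° ✓; |GK| = 28.40 ✓; ∠(GK, KJ) = 90.00° ✓; |KJ| = 17.40 ✗.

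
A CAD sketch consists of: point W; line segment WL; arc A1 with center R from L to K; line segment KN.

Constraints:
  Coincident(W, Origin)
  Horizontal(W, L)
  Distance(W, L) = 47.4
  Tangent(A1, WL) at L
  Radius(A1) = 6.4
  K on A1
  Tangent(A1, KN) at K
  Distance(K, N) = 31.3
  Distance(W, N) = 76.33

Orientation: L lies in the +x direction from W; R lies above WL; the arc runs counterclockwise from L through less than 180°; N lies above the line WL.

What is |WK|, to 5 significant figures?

52.628

Checks: |RK| = 6.400 ✓; ∠(RK, KN) = 90.00° ✓; |KN| = 31.30 ✓; |WN| = 76.33 ✓.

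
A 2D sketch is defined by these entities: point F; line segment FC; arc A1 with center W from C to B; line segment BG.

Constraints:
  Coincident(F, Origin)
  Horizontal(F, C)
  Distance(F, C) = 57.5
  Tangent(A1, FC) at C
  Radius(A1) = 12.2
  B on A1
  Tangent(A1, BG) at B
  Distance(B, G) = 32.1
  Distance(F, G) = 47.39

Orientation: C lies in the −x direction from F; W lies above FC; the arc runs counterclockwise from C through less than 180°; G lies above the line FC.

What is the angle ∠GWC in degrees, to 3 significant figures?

132°

F is at the origin; F and C share the same y with |FC| = 57.5 and C on the −x side, so C = (-57.5, 0.00). A1 meets FC tangentially, so WC is at right angles to FC, so W = C + (0, 12.2) = (-57.5, 12.2). Since WB ⟂ BG (tangency), |WG| = √(12.2² + 32.1²) = 34.3 regardless of where B sits on A1. So G lies on both circle(F, 47.39) and circle(W, 34.3); the above-FC intersection is G = (-31.9, 35.1). B is the foot of the tangent from G: B = (-46.7, 6.58).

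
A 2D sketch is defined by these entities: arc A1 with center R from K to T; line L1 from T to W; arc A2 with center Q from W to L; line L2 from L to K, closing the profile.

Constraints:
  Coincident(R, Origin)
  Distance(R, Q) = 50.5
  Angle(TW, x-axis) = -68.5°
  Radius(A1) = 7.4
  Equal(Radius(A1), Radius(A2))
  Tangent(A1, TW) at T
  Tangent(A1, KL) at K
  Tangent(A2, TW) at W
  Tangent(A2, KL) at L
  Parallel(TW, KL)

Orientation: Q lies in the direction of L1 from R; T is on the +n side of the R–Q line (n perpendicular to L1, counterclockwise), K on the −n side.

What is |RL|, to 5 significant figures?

51.039

The slot axis is L1's direction at -68.5°, so u = (cos -68.5°, sin -68.5°) = (0.36650, -0.93042) and n = (−sin -68.5°, cos -68.5°) = (0.93042, 0.36650). R is at the origin and Q lies 50.5 along u from R, so Q = 50.5·u = (18.508, -46.986). Tangency of A1 to both parallel lines with radius 7.4 puts T and K at R ± 7.4·n: T = (6.8851, 2.7121), K = (-6.8851, -2.7121). Equal radii place W and L the same way about Q: W = Q + 7.4·n = (25.393, -44.274), L = Q − 7.4·n = (11.623, -49.698). Then |RL| = |L − R| = 51.039.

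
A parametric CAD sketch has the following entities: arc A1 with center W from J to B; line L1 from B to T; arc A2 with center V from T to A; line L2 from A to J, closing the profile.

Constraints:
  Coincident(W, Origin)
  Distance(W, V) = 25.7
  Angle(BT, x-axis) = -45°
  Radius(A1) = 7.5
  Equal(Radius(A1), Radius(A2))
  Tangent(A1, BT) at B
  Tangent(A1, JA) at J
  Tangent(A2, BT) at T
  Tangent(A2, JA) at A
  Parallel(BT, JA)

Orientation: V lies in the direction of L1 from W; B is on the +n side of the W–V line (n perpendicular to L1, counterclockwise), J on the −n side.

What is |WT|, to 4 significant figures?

26.77

The slot axis is L1's direction at -45.0°, so u = (cos -45.0°, sin -45.0°) = (0.7071, -0.7071) and n = (−sin -45.0°, cos -45.0°) = (0.7071, 0.7071). W is at the origin and V lies 25.7 along u from W, so V = 25.7·u = (18.17, -18.17). Tangency of A1 to both parallel lines with radius 7.5 puts B and J at W ± 7.5·n: B = (5.303, 5.303), J = (-5.303, -5.303). Equal radii place T and A the same way about V: T = V + 7.5·n = (23.48, -12.87), A = V − 7.5·n = (12.87, -23.48). Then |WT| = |T − W| = 26.77.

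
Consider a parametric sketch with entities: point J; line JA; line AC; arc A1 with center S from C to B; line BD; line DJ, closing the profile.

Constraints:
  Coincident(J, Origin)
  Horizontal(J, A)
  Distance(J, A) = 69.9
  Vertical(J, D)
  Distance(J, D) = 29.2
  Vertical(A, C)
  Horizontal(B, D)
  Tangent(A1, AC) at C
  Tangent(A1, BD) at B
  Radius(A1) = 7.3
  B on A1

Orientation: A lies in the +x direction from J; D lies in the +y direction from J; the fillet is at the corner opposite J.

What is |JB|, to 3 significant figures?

69.1

J is at the origin; J and A share the same y with |JA| = 69.9 and A on the +x side, so A = (69.9, 0.00). J and D share the same x with |JD| = 29.2 and D on the +y side, so D = (0.00, 29.2). The virtual corner opposite J is at (69.9, 29.2). Since A1 is tangent to AC there, SC ⟂ AC and A1 meets BD tangentially, so SB is at right angles to BD, with radius 7.3, so the center S sits 7.3 in from both sides at S = (62.6, 21.9). That places the tangent points at C = (69.9, 21.9) on AC and B = (62.6, 29.2) on BD. Then |JB| = |B − J| = 69.1.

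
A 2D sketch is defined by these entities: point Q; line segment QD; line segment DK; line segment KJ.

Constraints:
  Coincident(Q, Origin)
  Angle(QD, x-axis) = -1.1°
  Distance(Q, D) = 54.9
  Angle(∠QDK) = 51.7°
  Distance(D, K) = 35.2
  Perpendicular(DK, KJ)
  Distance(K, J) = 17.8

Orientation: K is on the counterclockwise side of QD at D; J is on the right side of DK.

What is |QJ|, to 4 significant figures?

60.90

Q is at the origin; QD runs at -1.1° with length 54.9, so D = 54.9·(cos -1.1°, sin -1.1°) = (54.89, -1.054). ∠QDK = 51.7°, so DK runs at -1.1° + (180° − 51.7°) = 127.2° from the x-axis; with |DK| = 35.2, K = D + 35.2·(cos 127.2°, sin 127.2°) = (33.61, 26.98). DK is perpendicular to KJ; with |KJ| = 17.8 on the right of DK, J = K + 17.8·(0.7965, 0.6046) = (47.79, 37.75). Then |QJ| = |J − Q| = 60.90.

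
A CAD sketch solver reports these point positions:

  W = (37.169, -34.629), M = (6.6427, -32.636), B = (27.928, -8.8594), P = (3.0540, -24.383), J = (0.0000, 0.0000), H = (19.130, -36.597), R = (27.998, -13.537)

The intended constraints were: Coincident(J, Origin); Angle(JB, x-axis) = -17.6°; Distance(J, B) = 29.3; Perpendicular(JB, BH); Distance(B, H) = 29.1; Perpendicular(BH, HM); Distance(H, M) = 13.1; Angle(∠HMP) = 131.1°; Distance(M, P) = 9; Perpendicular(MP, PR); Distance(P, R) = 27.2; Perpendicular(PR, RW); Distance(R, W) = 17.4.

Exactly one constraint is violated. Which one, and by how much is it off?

Distance(R, W) = 17.4 — off by 5.60.

J = (0.00, 0.00) ✓; JB at -17.60° ✓; |JB| = 29.30 ✓; ∠(JB, BH) = 90.00° ✓; |BH| = 29.10 ✓; ∠(BH, HM) = 90.00° ✓; |HM| = 13.10 ✓; ∠HMP = 131.1° ✓; |MP| = 8.999 ✓; ∠(MP, PR) = 90.00° ✓; |PR| = 27.20 ✓; ∠(PR, RW) = 90.00° ✓; |RW| = 23.00 ✗.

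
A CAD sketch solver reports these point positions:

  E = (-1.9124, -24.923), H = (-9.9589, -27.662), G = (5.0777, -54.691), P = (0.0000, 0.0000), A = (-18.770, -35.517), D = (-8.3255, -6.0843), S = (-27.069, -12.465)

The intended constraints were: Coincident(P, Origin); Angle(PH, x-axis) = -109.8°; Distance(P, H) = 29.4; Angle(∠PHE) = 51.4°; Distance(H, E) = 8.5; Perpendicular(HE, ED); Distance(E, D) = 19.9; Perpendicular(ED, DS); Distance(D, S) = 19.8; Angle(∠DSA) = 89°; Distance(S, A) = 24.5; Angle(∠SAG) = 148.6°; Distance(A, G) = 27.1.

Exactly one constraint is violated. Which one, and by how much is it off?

Distance(A, G) = 27.1 — off by 3.50.

P = (0.00, 0.00) ✓; PH at -109.8° ✓; |PH| = 29.40 ✓; ∠PHE = 51.40° ✓; |HE| = 8.500 ✓; ∠(HE, ED) = 90.00° ✓; |ED| = 19.90 ✓; ∠(ED, DS) = 90.00° ✓; |DS| = 19.80 ✓; ∠DSA = 89.00° ✓; |SA| = 24.50 ✓; ∠SAG = 148.6° ✓; |AG| = 30.60 ✗.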